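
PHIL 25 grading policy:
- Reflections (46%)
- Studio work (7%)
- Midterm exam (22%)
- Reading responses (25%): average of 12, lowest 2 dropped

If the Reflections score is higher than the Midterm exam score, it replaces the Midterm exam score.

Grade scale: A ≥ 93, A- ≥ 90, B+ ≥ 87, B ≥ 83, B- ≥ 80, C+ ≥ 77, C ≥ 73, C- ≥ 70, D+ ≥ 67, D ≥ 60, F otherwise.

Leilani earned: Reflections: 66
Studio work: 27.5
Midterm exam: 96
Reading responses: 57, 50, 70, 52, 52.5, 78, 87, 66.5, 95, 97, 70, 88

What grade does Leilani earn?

Reading responses: drop 50, 52 → average of remaining 10 = 761/10 = 76.1
Reflections (66) ≤ Midterm exam (96), so Midterm exam stays at 96.
Weighted total:
  Reflections 66 × 0.46 = 30.36
  Studio work 27.5 × 0.07 = 1.925
  Midterm exam 96 × 0.22 = 21.12
  Reading responses 76.1 × 0.25 = 19.025
Sum = 72.43
72.43 is ≥ 70 and < 73 → C-

C-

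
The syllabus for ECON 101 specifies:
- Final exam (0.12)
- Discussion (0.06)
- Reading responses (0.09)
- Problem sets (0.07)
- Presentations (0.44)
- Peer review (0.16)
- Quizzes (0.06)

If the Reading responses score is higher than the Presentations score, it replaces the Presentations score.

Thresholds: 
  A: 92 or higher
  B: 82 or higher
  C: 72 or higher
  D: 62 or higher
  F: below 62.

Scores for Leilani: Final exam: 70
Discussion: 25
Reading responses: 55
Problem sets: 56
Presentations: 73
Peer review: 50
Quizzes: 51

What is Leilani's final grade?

F

Reading responses (55) ≤ Presentations (73), so Presentations stays at 73.
Weighted total:
  Final exam 70 × 0.12 = 8.4
  Discussion 25 × 0.06 = 1.5
  Reading responses 55 × 0.09 = 4.95
  Problem sets 56 × 0.07 = 3.92
  Presentations 73 × 0.44 = 32.12
  Peer review 50 × 0.16 = 8
  Quizzes 51 × 0.06 = 3.06
Sum = 61.95
61.95 < 62 → F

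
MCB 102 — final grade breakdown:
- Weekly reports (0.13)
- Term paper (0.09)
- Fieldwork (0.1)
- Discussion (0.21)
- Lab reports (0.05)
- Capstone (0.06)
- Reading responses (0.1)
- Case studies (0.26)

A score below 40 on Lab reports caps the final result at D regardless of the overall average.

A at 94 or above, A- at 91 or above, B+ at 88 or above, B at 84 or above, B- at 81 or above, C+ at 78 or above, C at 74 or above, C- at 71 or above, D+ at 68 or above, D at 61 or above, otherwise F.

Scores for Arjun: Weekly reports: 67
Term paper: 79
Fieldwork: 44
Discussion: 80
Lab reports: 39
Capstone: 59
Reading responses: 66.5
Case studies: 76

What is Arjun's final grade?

Lab reports score 39 < 40: minimum not met.
Weighted total:
  Weekly reports 67 × 0.13 = 8.71
  Term paper 79 × 0.09 = 7.11
  Fieldwork 44 × 0.1 = 4.4
  Discussion 80 × 0.21 = 16.8
  Lab reports 39 × 0.05 = 1.95
  Capstone 59 × 0.06 = 3.54
  Reading responses 66.5 × 0.1 = 6.65
  Case studies 76 × 0.26 = 19.76
Sum = 68.92
68.92 would be D+; cap at D applies → D.

D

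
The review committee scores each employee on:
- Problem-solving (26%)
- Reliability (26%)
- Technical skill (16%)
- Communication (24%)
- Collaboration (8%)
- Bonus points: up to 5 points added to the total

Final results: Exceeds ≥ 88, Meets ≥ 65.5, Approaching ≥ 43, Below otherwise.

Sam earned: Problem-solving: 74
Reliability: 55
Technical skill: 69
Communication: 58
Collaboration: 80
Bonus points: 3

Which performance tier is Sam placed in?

Weighted total:
  Problem-solving 74 × 0.26 = 19.24
  Reliability 55 × 0.26 = 14.3
  Technical skill 69 × 0.16 = 11.04
  Communication 58 × 0.24 = 13.92
  Collaboration 80 × 0.08 = 6.4
Sum = 64.9
Bonus points: 64.9 + 3 = 67.9
67.9 is ≥ 65.5 and < 88 → Meets

Meets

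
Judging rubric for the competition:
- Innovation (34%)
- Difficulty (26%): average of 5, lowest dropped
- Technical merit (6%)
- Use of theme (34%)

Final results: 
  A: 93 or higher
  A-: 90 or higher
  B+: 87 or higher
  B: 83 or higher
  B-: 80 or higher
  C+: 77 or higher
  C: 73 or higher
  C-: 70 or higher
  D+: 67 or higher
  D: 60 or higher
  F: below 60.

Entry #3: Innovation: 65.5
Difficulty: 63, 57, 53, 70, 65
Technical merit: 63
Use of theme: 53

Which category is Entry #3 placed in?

Difficulty: drop 53 → average of remaining 4 = 255/4 = 63.75
Weighted total:
  Innovation 65.5 × 0.34 = 22.27
  Difficulty 63.75 × 0.26 = 16.575
  Technical merit 63 × 0.06 = 3.78
  Use of theme 53 × 0.34 = 18.02
Sum = 60.645
60.645 is ≥ 60 and < 67 → D

D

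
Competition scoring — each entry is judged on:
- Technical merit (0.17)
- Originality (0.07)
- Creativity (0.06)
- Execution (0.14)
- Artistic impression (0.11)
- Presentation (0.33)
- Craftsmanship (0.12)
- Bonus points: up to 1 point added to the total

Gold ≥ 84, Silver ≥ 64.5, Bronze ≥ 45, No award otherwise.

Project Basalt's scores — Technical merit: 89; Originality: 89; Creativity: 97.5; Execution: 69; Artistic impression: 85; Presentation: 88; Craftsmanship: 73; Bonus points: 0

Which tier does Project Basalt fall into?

Gold

Weighted total:
  Technical merit 89 × 0.17 = 15.13
  Originality 89 × 0.07 = 6.23
  Creativity 97.5 × 0.06 = 5.85
  Execution 69 × 0.14 = 9.66
  Artistic impression 85 × 0.11 = 9.35
  Presentation 88 × 0.33 = 29.04
  Craftsmanship 73 × 0.12 = 8.76
Sum = 84.02
Bonus points: 84.02 + 0 = 84.02
84.02 ≥ 84 → Gold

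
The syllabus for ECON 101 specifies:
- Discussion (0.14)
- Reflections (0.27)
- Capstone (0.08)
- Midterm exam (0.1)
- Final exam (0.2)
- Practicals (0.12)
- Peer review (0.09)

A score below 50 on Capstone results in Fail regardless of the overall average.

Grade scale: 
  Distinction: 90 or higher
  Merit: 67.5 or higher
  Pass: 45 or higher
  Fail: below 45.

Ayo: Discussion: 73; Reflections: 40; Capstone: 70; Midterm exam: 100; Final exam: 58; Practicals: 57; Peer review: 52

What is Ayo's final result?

Pass

Capstone score 70 ≥ 50: minimum met.
Weighted total:
  Discussion 73 × 0.14 = 10.22
  Reflections 40 × 0.27 = 10.8
  Capstone 70 × 0.08 = 5.6
  Midterm exam 100 × 0.1 = 10
  Final exam 58 × 0.2 = 11.6
  Practicals 57 × 0.12 = 6.84
  Peer review 52 × 0.09 = 4.68
Sum = 59.74
59.74 is ≥ 45 and < 67.5 → Pass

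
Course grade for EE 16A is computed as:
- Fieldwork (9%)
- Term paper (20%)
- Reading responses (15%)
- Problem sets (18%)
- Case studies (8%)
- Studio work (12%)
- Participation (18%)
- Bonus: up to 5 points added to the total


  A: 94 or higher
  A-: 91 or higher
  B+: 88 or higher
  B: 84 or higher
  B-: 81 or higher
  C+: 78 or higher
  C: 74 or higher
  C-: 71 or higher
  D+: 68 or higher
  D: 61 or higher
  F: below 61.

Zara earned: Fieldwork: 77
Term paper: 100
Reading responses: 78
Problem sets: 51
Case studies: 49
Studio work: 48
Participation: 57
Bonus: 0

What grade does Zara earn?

D

Weighted total:
  Fieldwork 77 × 0.09 = 6.93
  Term paper 100 × 0.2 = 20
  Reading responses 78 × 0.15 = 11.7
  Problem sets 51 × 0.18 = 9.18
  Case studies 49 × 0.08 = 3.92
  Studio work 48 × 0.12 = 5.76
  Participation 57 × 0.18 = 10.26
Sum = 67.75
Bonus: 67.75 + 0 = 67.75
67.75 is ≥ 61 and < 68 → D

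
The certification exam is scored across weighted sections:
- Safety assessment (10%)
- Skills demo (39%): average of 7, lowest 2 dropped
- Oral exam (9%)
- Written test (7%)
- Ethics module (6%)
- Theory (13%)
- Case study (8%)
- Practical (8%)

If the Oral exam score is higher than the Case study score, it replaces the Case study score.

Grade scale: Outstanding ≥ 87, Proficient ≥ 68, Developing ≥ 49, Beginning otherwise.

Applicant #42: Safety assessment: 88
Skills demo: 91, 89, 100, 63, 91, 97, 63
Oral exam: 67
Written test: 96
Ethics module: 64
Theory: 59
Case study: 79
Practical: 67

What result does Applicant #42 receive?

Skills demo: drop 63, 63 → average of remaining 5 = 468/5 = 93.6
Oral exam (67) ≤ Case study (79), so Case study stays at 79.
Weighted total:
  Safety assessment 88 × 0.1 = 8.8
  Skills demo 93.6 × 0.39 = 36.504
  Oral exam 67 × 0.09 = 6.03
  Written test 96 × 0.07 = 6.72
  Ethics module 64 × 0.06 = 3.84
  Theory 59 × 0.13 = 7.67
  Case study 79 × 0.08 = 6.32
  Practical 67 × 0.08 = 5.36
Sum = 81.244
81.244 is ≥ 68 and < 87 → Proficient

Proficient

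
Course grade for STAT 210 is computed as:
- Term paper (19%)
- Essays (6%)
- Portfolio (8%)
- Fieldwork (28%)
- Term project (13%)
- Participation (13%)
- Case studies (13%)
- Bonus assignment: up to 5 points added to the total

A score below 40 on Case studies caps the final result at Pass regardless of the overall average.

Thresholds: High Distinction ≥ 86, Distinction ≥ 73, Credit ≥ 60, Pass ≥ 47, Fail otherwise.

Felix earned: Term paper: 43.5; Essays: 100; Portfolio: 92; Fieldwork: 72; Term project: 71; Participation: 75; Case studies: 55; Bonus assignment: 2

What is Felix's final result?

Credit

Case studies score 55 ≥ 40: minimum met.
Weighted total:
  Term paper 43.5 × 0.19 = 8.265
  Essays 100 × 0.06 = 6
  Portfolio 92 × 0.08 = 7.36
  Fieldwork 72 × 0.28 = 20.16
  Term project 71 × 0.13 = 9.23
  Participation 75 × 0.13 = 9.75
  Case studies 55 × 0.13 = 7.15
Sum = 67.915
Bonus assignment: 67.915 + 2 = 69.915
69.915 is ≥ 60 and < 73 → Credit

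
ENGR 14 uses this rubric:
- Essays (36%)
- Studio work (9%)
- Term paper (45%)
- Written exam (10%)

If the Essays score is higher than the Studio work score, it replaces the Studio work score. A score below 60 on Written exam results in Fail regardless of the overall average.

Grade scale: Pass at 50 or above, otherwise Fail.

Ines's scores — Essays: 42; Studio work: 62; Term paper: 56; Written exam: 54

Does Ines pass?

Fail

Essays (42) ≤ Studio work (62), so Studio work stays at 62.
Written exam score 54 < 60: minimum not met.
Weighted total:
  Essays 42 × 0.36 = 15.12
  Studio work 62 × 0.09 = 5.58
  Term paper 56 × 0.45 = 25.2
  Written exam 54 × 0.1 = 5.4
Sum = 51.3
Because the Written exam minimum was not met, the result is Fail.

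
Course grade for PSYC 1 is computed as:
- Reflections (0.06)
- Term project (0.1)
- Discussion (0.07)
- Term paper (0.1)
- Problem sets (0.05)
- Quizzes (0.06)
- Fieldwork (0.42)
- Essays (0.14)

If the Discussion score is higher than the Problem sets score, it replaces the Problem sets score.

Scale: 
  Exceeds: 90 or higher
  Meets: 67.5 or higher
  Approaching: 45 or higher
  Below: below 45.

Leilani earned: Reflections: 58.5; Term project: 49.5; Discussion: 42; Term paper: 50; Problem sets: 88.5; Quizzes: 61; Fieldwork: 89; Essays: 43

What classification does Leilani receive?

Discussion (42) ≤ Problem sets (88.5), so Problem sets stays at 88.5.
Weighted total:
  Reflections 58.5 × 0.06 = 3.51
  Term project 49.5 × 0.1 = 4.95
  Discussion 42 × 0.07 = 2.94
  Term paper 50 × 0.1 = 5
  Problem sets 88.5 × 0.05 = 4.425
  Quizzes 61 × 0.06 = 3.66
  Fieldwork 89 × 0.42 = 37.38
  Essays 43 × 0.14 = 6.02
Sum = 67.885
67.885 is ≥ 67.5 and < 90 → Meets

Meets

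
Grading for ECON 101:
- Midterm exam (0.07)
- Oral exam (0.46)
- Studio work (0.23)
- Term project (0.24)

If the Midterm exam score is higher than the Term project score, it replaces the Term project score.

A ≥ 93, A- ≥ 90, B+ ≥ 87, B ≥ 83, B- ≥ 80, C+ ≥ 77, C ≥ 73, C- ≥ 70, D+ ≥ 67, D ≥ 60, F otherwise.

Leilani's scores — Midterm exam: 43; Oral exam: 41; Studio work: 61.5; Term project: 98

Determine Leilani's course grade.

F

Midterm exam (43) ≤ Term project (98), so Term project stays at 98.
Weighted total:
  Midterm exam 43 × 0.07 = 3.01
  Oral exam 41 × 0.46 = 18.86
  Studio work 61.5 × 0.23 = 14.145
  Term project 98 × 0.24 = 23.52
Sum = 59.535
59.535 < 60 → F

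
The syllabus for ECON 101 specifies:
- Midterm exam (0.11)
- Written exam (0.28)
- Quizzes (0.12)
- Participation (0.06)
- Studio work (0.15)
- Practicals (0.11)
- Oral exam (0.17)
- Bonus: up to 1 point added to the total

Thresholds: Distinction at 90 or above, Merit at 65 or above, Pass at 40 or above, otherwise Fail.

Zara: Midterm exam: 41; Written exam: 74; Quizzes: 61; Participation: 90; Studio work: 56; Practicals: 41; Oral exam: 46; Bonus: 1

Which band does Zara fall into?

Weighted total:
  Midterm exam 41 × 0.11 = 4.51
  Written exam 74 × 0.28 = 20.72
  Quizzes 61 × 0.12 = 7.32
  Participation 90 × 0.06 = 5.4
  Studio work 56 × 0.15 = 8.4
  Practicals 41 × 0.11 = 4.51
  Oral exam 46 × 0.17 = 7.82
Sum = 58.68
Bonus: 58.68 + 1 = 59.68
59.68 is ≥ 40 and < 65 → Pass

Pass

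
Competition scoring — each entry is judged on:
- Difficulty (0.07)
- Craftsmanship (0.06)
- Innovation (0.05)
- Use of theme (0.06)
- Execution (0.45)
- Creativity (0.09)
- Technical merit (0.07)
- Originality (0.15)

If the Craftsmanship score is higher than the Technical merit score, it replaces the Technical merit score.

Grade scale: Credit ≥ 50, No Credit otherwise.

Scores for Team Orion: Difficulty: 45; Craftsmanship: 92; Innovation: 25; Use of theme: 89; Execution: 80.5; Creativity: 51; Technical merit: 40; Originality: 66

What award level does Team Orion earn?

Craftsmanship (92) > Technical merit (40), so Technical merit counts as 92.
Weighted total:
  Difficulty 45 × 0.07 = 3.15
  Craftsmanship 92 × 0.06 = 5.52
  Innovation 25 × 0.05 = 1.25
  Use of theme 89 × 0.06 = 5.34
  Execution 80.5 × 0.45 = 36.225
  Creativity 51 × 0.09 = 4.59
  Technical merit 92 × 0.07 = 6.44
  Originality 66 × 0.15 = 9.9
Sum = 72.415
72.415 ≥ 50 → Credit

Credit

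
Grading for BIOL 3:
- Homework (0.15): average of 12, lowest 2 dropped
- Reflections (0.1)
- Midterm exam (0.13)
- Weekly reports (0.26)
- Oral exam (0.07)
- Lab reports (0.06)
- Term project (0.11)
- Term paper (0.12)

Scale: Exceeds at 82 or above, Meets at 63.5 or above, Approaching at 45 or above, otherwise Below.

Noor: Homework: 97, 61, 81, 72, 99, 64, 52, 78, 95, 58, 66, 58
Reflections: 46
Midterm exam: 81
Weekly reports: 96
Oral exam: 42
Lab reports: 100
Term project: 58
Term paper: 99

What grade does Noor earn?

Meets

Homework: drop 52, 58 → average of remaining 10 = 771/10 = 77.1
Weighted total:
  Homework 77.1 × 0.15 = 11.565
  Reflections 46 × 0.1 = 4.6
  Midterm exam 81 × 0.13 = 10.53
  Weekly reports 96 × 0.26 = 24.96
  Oral exam 42 × 0.07 = 2.94
  Lab reports 100 × 0.06 = 6
  Term project 58 × 0.11 = 6.38
  Term paper 99 × 0.12 = 11.88
Sum = 78.855
78.855 is ≥ 63.5 and < 82 → Meets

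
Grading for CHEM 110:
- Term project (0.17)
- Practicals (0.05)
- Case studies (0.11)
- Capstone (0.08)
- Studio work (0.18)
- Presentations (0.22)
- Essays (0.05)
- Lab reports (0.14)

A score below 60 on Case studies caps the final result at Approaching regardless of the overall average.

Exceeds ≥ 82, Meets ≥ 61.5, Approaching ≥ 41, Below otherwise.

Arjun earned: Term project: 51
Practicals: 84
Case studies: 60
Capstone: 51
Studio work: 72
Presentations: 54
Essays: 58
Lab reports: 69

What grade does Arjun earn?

Case studies score 60 ≥ 60: minimum met.
Weighted total:
  Term project 51 × 0.17 = 8.67
  Practicals 84 × 0.05 = 4.2
  Case studies 60 × 0.11 = 6.6
  Capstone 51 × 0.08 = 4.08
  Studio work 72 × 0.18 = 12.96
  Presentations 54 × 0.22 = 11.88
  Essays 58 × 0.05 = 2.9
  Lab reports 69 × 0.14 = 9.66
Sum = 60.95
60.95 is ≥ 41 and < 61.5 → Approaching

Approaching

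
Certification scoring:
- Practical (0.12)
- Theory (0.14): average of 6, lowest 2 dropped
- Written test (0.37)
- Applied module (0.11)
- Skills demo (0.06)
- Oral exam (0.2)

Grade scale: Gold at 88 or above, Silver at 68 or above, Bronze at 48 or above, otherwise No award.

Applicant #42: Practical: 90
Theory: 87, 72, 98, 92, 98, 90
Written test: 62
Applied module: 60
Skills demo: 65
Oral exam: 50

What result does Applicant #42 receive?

Theory: drop 72, 87 → average of remaining 4 = 378/4 = 94.5
Weighted total:
  Practical 90 × 0.12 = 10.8
  Theory 94.5 × 0.14 = 13.23
  Written test 62 × 0.37 = 22.94
  Applied module 60 × 0.11 = 6.6
  Skills demo 65 × 0.06 = 3.9
  Oral exam 50 × 0.2 = 10
Sum = 67.47
67.47 is ≥ 48 and < 68 → Bronze

Bronze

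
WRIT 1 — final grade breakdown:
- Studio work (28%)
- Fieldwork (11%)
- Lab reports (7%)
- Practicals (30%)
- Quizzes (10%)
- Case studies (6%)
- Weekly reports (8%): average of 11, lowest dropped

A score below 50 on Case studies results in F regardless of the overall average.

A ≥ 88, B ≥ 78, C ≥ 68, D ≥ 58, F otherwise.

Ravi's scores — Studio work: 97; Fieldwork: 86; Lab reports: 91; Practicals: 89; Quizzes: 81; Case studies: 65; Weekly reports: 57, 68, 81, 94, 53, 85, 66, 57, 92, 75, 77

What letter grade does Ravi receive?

Weekly reports: drop 53 → average of remaining 10 = 752/10 = 75.2
Case studies score 65 ≥ 50: minimum met.
Weighted total:
  Studio work 97 × 0.28 = 27.16
  Fieldwork 86 × 0.11 = 9.46
  Lab reports 91 × 0.07 = 6.37
  Practicals 89 × 0.3 = 26.7
  Quizzes 81 × 0.1 = 8.1
  Case studies 65 × 0.06 = 3.9
  Weekly reports 75.2 × 0.08 = 6.016
Sum = 87.706
87.706 is ≥ 78 and < 88 → B

B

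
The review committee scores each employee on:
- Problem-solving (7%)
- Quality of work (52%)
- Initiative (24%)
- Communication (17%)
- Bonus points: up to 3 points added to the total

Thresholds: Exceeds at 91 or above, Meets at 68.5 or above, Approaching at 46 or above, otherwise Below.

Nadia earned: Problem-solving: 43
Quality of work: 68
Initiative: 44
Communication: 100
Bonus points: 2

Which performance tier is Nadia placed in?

Approaching

Weighted total:
  Problem-solving 43 × 0.07 = 3.01
  Quality of work 68 × 0.52 = 35.36
  Initiative 44 × 0.24 = 10.56
  Communication 100 × 0.17 = 17
Sum = 65.93
Bonus points: 65.93 + 2 = 67.93
67.93 is ≥ 46 and < 68.5 → Approaching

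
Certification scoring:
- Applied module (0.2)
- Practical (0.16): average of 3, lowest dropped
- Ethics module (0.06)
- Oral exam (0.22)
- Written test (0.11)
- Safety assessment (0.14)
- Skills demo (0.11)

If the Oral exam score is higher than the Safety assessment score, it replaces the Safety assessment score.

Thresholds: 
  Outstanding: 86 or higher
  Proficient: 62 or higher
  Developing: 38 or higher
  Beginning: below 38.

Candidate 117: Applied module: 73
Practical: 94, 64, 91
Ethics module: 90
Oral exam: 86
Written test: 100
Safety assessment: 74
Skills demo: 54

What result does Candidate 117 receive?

Proficient

Practical: drop 64 → average of remaining 2 = 185/2 = 92.5
Oral exam (86) > Safety assessment (74), so Safety assessment counts as 86.
Weighted total:
  Applied module 73 × 0.2 = 14.6
  Practical 92.5 × 0.16 = 14.8
  Ethics module 90 × 0.06 = 5.4
  Oral exam 86 × 0.22 = 18.92
  Written test 100 × 0.11 = 11
  Safety assessment 86 × 0.14 = 12.04
  Skills demo 54 × 0.11 = 5.94
Sum = 82.7
82.7 is ≥ 62 and < 86 → Proficient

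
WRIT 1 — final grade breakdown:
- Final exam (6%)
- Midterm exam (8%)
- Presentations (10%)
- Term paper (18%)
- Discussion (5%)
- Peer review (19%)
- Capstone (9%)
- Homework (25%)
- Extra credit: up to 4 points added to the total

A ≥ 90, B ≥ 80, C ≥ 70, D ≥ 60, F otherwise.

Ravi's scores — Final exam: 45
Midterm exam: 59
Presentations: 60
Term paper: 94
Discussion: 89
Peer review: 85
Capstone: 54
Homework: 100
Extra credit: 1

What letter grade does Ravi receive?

Weighted total:
  Final exam 45 × 0.06 = 2.7
  Midterm exam 59 × 0.08 = 4.72
  Presentations 60 × 0.1 = 6
  Term paper 94 × 0.18 = 16.92
  Discussion 89 × 0.05 = 4.45
  Peer review 85 × 0.19 = 16.15
  Capstone 54 × 0.09 = 4.86
  Homework 100 × 0.25 = 25
Sum = 80.8
Extra credit: 80.8 + 1 = 81.8
81.8 is ≥ 80 and < 90 → B

B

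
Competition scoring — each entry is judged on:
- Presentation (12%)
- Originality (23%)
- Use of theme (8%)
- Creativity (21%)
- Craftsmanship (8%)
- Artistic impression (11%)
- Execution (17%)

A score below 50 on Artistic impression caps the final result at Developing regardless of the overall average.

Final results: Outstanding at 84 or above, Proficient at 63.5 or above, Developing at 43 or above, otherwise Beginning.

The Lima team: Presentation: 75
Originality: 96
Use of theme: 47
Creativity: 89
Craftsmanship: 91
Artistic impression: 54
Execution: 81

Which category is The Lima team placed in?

Artistic impression score 54 ≥ 50: minimum met.
Weighted total:
  Presentation 75 × 0.12 = 9
  Originality 96 × 0.23 = 22.08
  Use of theme 47 × 0.08 = 3.76
  Creativity 89 × 0.21 = 18.69
  Craftsmanship 91 × 0.08 = 7.28
  Artistic impression 54 × 0.11 = 5.94
  Execution 81 × 0.17 = 13.77
Sum = 80.52
80.52 is ≥ 63.5 and < 84 → Proficient

Proficient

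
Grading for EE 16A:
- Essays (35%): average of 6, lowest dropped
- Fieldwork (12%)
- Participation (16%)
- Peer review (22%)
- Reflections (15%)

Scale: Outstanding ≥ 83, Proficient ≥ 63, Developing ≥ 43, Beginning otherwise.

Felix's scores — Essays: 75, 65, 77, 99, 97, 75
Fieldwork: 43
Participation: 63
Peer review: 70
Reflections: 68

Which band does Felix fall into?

Essays: drop 65 → average of remaining 5 = 423/5 = 84.6
Weighted total:
  Essays 84.6 × 0.35 = 29.61
  Fieldwork 43 × 0.12 = 5.16
  Participation 63 × 0.16 = 10.08
  Peer review 70 × 0.22 = 15.4
  Reflections 68 × 0.15 = 10.2
Sum = 70.45
70.45 is ≥ 63 and < 83 → Proficient

Proficient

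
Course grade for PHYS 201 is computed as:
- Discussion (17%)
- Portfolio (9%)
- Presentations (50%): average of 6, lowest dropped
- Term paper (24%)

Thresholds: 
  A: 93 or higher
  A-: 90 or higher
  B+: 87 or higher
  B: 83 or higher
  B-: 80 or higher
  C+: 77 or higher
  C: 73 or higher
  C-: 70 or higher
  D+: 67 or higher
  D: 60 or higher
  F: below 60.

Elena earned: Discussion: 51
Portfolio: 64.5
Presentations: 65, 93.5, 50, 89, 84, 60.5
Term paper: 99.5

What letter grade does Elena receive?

Presentations: drop 50 → average of remaining 5 = 392/5 = 78.4
Weighted total:
  Discussion 51 × 0.17 = 8.67
  Portfolio 64.5 × 0.09 = 5.805
  Presentations 78.4 × 0.5 = 39.2
  Term paper 99.5 × 0.24 = 23.88
Sum = 77.555
77.555 is ≥ 77 and < 80 → C+

C+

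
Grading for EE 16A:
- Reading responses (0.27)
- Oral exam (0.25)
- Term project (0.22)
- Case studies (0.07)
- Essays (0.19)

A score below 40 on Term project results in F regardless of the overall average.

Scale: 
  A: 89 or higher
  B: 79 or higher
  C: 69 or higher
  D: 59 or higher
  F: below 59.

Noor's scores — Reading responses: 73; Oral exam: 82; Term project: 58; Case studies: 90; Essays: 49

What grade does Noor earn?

D

Term project score 58 ≥ 40: minimum met.
Weighted total:
  Reading responses 73 × 0.27 = 19.71
  Oral exam 82 × 0.25 = 20.5
  Term project 58 × 0.22 = 12.76
  Case studies 90 × 0.07 = 6.3
  Essays 49 × 0.19 = 9.31
Sum = 68.58
68.58 is ≥ 59 and < 69 → D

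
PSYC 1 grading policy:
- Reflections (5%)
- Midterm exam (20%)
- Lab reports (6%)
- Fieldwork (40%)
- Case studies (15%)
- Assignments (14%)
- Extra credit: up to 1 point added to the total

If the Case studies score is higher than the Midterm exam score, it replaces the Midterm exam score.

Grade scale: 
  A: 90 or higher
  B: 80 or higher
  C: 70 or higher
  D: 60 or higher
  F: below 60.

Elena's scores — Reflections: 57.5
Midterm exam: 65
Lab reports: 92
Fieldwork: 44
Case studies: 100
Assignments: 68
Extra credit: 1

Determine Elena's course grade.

Case studies (100) > Midterm exam (65), so Midterm exam counts as 100.
Weighted total:
  Reflections 57.5 × 0.05 = 2.875
  Midterm exam 100 × 0.2 = 20
  Lab reports 92 × 0.06 = 5.52
  Fieldwork 44 × 0.4 = 17.6
  Case studies 100 × 0.15 = 15
  Assignments 68 × 0.14 = 9.52
Sum = 70.515
Extra credit: 70.515 + 1 = 71.515
71.515 is ≥ 70 and < 80 → C

C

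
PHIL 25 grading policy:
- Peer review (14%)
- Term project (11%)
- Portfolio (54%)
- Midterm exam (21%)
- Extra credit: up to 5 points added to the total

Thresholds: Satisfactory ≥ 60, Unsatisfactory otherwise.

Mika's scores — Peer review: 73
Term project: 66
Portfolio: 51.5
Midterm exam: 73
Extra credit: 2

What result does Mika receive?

Weighted total:
  Peer review 73 × 0.14 = 10.22
  Term project 66 × 0.11 = 7.26
  Portfolio 51.5 × 0.54 = 27.81
  Midterm exam 73 × 0.21 = 15.33
Sum = 60.62
Extra credit: 60.62 + 2 = 62.62
62.62 ≥ 60 → Satisfactory

Satisfactory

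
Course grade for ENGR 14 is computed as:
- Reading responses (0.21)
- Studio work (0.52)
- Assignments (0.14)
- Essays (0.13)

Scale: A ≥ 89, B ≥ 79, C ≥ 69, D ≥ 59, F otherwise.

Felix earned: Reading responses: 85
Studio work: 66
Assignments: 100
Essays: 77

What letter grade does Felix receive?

Weighted total:
  Reading responses 85 × 0.21 = 17.85
  Studio work 66 × 0.52 = 34.32
  Assignments 100 × 0.14 = 14
  Essays 77 × 0.13 = 10.01
Sum = 76.18
76.18 is ≥ 69 and < 79 → C

C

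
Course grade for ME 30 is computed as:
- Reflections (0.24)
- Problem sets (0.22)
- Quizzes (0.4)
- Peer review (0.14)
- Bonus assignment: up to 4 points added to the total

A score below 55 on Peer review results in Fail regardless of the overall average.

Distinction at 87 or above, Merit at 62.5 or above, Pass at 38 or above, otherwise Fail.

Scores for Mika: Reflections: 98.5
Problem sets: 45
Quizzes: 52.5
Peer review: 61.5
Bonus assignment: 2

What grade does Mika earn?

Peer review score 61.5 ≥ 55: minimum met.
Weighted total:
  Reflections 98.5 × 0.24 = 23.64
  Problem sets 45 × 0.22 = 9.9
  Quizzes 52.5 × 0.4 = 21
  Peer review 61.5 × 0.14 = 8.61
Sum = 63.15
Bonus assignment: 63.15 + 2 = 65.15
65.15 is ≥ 62.5 and < 87 → Merit

Merit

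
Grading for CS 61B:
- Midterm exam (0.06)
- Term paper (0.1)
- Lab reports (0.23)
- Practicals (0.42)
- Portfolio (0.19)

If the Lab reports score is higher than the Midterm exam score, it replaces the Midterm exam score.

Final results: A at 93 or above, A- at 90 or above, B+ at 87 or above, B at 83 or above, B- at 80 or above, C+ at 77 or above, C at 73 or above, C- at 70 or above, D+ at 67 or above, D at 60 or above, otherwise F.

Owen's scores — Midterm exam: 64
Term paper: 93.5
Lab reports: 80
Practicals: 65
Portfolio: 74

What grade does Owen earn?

C

Lab reports (80) > Midterm exam (64), so Midterm exam counts as 80.
Weighted total:
  Midterm exam 80 × 0.06 = 4.8
  Term paper 93.5 × 0.1 = 9.35
  Lab reports 80 × 0.23 = 18.4
  Practicals 65 × 0.42 = 27.3
  Portfolio 74 × 0.19 = 14.06
Sum = 73.91
73.91 is ≥ 73 and < 77 → C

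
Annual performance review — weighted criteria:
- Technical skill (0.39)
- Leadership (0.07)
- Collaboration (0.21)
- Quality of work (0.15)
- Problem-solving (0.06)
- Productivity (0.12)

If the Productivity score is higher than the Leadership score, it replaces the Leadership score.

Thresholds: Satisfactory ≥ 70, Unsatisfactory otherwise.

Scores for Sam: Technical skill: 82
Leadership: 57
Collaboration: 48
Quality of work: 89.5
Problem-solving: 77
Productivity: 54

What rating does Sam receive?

Satisfactory

Productivity (54) ≤ Leadership (57), so Leadership stays at 57.
Weighted total:
  Technical skill 82 × 0.39 = 31.98
  Leadership 57 × 0.07 = 3.99
  Collaboration 48 × 0.21 = 10.08
  Quality of work 89.5 × 0.15 = 13.425
  Problem-solving 77 × 0.06 = 4.62
  Productivity 54 × 0.12 = 6.48
Sum = 70.575
70.575 ≥ 70 → Satisfactory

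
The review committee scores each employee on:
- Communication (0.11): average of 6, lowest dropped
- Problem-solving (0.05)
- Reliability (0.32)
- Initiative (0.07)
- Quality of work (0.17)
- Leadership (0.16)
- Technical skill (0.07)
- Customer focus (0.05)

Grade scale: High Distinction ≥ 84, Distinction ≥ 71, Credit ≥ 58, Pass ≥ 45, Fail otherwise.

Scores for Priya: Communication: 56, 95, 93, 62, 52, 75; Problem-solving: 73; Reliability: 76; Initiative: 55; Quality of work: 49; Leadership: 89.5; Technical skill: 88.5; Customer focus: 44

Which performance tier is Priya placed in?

Distinction

Communication: drop 52 → average of remaining 5 = 381/5 = 76.2
Weighted total:
  Communication 76.2 × 0.11 = 8.382
  Problem-solving 73 × 0.05 = 3.65
  Reliability 76 × 0.32 = 24.32
  Initiative 55 × 0.07 = 3.85
  Quality of work 49 × 0.17 = 8.33
  Leadership 89.5 × 0.16 = 14.32
  Technical skill 88.5 × 0.07 = 6.195
  Customer focus 44 × 0.05 = 2.2
Sum = 71.247
71.247 is ≥ 71 and < 84 → Distinction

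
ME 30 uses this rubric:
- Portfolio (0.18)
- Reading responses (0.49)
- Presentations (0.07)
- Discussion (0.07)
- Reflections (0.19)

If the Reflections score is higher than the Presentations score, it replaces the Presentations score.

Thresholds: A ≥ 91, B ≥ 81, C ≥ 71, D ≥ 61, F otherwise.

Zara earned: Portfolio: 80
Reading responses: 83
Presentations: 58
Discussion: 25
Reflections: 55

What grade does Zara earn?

Reflections (55) ≤ Presentations (58), so Presentations stays at 58.
Weighted total:
  Portfolio 80 × 0.18 = 14.4
  Reading responses 83 × 0.49 = 40.67
  Presentations 58 × 0.07 = 4.06
  Discussion 25 × 0.07 = 1.75
  Reflections 55 × 0.19 = 10.45
Sum = 71.33
71.33 is ≥ 71 and < 81 → C

C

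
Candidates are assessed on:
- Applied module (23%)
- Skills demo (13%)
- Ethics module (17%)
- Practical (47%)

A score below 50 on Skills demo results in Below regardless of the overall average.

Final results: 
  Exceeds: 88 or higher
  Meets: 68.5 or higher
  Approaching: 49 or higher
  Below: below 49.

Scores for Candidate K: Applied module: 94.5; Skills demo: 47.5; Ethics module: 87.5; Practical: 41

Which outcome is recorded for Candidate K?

Skills demo score 47.5 < 50: minimum not met.
Weighted total:
  Applied module 94.5 × 0.23 = 21.735
  Skills demo 47.5 × 0.13 = 6.175
  Ethics module 87.5 × 0.17 = 14.875
  Practical 41 × 0.47 = 19.27
Sum = 62.055
Because the Skills demo minimum was not met, the result is Below.

Below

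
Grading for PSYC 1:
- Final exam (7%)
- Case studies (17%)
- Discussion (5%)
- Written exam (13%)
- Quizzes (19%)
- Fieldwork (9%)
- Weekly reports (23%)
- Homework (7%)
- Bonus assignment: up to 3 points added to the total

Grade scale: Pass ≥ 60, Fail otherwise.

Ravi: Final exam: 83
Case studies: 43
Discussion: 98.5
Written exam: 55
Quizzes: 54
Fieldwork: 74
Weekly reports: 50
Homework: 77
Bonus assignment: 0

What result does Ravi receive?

Fail

Weighted total:
  Final exam 83 × 0.07 = 5.81
  Case studies 43 × 0.17 = 7.31
  Discussion 98.5 × 0.05 = 4.925
  Written exam 55 × 0.13 = 7.15
  Quizzes 54 × 0.19 = 10.26
  Fieldwork 74 × 0.09 = 6.66
  Weekly reports 50 × 0.23 = 11.5
  Homework 77 × 0.07 = 5.39
Sum = 59.005
Bonus assignment: 59.005 + 0 = 59.005
59.005 < 60 → Fail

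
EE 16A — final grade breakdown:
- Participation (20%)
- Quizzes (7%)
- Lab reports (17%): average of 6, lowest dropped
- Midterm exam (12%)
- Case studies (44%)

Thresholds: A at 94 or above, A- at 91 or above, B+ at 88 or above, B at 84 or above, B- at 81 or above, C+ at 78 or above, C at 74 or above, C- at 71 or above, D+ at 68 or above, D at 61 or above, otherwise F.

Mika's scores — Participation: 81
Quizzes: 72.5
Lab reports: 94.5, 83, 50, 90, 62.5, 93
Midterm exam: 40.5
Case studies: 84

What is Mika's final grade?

Lab reports: drop 50 → average of remaining 5 = 423/5 = 84.6
Weighted total:
  Participation 81 × 0.2 = 16.2
  Quizzes 72.5 × 0.07 = 5.075
  Lab reports 84.6 × 0.17 = 14.382
  Midterm exam 40.5 × 0.12 = 4.86
  Case studies 84 × 0.44 = 36.96
Sum = 77.477
77.477 is ≥ 74 and < 78 → C

C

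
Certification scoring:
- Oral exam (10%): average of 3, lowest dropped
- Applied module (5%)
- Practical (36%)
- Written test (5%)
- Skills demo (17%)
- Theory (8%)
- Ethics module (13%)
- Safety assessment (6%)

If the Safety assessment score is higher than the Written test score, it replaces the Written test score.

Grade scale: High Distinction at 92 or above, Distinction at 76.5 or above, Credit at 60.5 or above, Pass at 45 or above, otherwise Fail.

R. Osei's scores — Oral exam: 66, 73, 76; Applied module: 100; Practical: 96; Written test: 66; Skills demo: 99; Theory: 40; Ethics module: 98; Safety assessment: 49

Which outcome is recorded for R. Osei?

Distinction

Oral exam: drop 66 → average of remaining 2 = 149/2 = 74.5
Safety assessment (49) ≤ Written test (66), so Written test stays at 66.
Weighted total:
  Oral exam 74.5 × 0.1 = 7.45
  Applied module 100 × 0.05 = 5
  Practical 96 × 0.36 = 34.56
  Written test 66 × 0.05 = 3.3
  Skills demo 99 × 0.17 = 16.83
  Theory 40 × 0.08 = 3.2
  Ethics module 98 × 0.13 = 12.74
  Safety assessment 49 × 0.06 = 2.94
Sum = 86.02
86.02 is ≥ 76.5 and < 92 → Distinction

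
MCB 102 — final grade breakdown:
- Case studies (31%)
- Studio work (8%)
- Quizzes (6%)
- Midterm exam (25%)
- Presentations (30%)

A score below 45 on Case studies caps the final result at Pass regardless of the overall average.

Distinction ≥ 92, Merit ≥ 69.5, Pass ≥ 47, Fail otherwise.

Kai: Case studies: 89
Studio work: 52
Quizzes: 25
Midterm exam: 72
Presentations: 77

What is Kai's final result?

Merit

Case studies score 89 ≥ 45: minimum met.
Weighted total:
  Case studies 89 × 0.31 = 27.59
  Studio work 52 × 0.08 = 4.16
  Quizzes 25 × 0.06 = 1.5
  Midterm exam 72 × 0.25 = 18
  Presentations 77 × 0.3 = 23.1
Sum = 74.35
74.35 is ≥ 69.5 and < 92 → Merit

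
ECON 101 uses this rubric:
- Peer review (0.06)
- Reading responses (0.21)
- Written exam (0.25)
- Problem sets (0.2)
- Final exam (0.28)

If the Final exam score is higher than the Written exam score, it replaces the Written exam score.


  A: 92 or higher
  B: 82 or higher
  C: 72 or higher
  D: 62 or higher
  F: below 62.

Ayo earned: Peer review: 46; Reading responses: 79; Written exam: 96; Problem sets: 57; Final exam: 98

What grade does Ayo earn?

B

Final exam (98) > Written exam (96), so Written exam counts as 98.
Weighted total:
  Peer review 46 × 0.06 = 2.76
  Reading responses 79 × 0.21 = 16.59
  Written exam 98 × 0.25 = 24.5
  Problem sets 57 × 0.2 = 11.4
  Final exam 98 × 0.28 = 27.44
Sum = 82.69
82.69 is ≥ 82 and < 92 → B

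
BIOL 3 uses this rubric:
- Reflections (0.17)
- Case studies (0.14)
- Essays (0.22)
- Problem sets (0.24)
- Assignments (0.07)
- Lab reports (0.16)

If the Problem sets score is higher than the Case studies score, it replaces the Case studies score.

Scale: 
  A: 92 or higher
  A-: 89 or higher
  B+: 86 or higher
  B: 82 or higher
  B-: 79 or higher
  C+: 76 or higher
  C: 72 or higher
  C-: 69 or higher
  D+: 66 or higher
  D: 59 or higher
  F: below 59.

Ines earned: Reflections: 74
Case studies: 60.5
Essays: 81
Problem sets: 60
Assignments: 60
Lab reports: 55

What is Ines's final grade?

Problem sets (60) ≤ Case studies (60.5), so Case studies stays at 60.5.
Weighted total:
  Reflections 74 × 0.17 = 12.58
  Case studies 60.5 × 0.14 = 8.47
  Essays 81 × 0.22 = 17.82
  Problem sets 60 × 0.24 = 14.4
  Assignments 60 × 0.07 = 4.2
  Lab reports 55 × 0.16 = 8.8
Sum = 66.27
66.27 is ≥ 66 and < 69 → D+

D+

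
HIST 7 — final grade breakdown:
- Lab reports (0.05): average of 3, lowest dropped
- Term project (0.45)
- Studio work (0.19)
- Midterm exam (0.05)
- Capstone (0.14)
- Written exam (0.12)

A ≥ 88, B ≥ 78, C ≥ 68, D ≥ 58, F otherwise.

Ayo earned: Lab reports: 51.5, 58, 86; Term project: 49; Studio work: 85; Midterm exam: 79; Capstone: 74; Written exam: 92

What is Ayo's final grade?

Lab reports: drop 51.5 → average of remaining 2 = 144/2 = 72
Weighted total:
  Lab reports 72 × 0.05 = 3.6
  Term project 49 × 0.45 = 22.05
  Studio work 85 × 0.19 = 16.15
  Midterm exam 79 × 0.05 = 3.95
  Capstone 74 × 0.14 = 10.36
  Written exam 92 × 0.12 = 11.04
Sum = 67.15
67.15 is ≥ 58 and < 68 → D

D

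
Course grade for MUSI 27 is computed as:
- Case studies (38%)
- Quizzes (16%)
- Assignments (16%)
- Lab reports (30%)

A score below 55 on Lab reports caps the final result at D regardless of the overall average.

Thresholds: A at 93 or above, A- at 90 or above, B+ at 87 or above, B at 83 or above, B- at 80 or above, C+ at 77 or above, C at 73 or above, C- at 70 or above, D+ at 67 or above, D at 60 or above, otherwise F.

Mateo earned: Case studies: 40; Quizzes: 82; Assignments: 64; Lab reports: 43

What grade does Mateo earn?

F

Lab reports score 43 < 55: minimum not met.
Weighted total:
  Case studies 40 × 0.38 = 15.2
  Quizzes 82 × 0.16 = 13.12
  Assignments 64 × 0.16 = 10.24
  Lab reports 43 × 0.3 = 12.9
Sum = 51.46
51.46 would be F; cap at D applies → F.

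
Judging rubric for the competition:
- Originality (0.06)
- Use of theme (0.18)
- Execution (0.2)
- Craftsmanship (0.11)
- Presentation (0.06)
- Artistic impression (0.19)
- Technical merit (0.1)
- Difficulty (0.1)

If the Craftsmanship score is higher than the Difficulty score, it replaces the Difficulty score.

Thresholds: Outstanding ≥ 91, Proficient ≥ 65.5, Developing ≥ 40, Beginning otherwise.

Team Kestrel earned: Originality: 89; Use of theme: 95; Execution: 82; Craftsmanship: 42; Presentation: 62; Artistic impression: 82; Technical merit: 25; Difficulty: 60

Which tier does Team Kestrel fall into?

Craftsmanship (42) ≤ Difficulty (60), so Difficulty stays at 60.
Weighted total:
  Originality 89 × 0.06 = 5.34
  Use of theme 95 × 0.18 = 17.1
  Execution 82 × 0.2 = 16.4
  Craftsmanship 42 × 0.11 = 4.62
  Presentation 62 × 0.06 = 3.72
  Artistic impression 82 × 0.19 = 15.58
  Technical merit 25 × 0.1 = 2.5
  Difficulty 60 × 0.1 = 6
Sum = 71.26
71.26 is ≥ 65.5 and < 91 → Proficient

Proficient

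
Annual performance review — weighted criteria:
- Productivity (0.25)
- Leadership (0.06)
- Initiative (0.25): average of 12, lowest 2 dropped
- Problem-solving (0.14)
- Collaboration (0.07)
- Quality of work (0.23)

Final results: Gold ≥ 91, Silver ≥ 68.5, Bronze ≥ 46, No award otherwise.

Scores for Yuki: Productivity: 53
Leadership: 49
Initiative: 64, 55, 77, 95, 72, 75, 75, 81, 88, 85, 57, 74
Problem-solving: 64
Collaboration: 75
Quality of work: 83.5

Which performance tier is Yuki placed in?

Silver

Initiative: drop 55, 57 → average of remaining 10 = 786/10 = 78.6
Weighted total:
  Productivity 53 × 0.25 = 13.25
  Leadership 49 × 0.06 = 2.94
  Initiative 78.6 × 0.25 = 19.65
  Problem-solving 64 × 0.14 = 8.96
  Collaboration 75 × 0.07 = 5.25
  Quality of work 83.5 × 0.23 = 19.205
Sum = 69.255
69.255 is ≥ 68.5 and < 91 → Silver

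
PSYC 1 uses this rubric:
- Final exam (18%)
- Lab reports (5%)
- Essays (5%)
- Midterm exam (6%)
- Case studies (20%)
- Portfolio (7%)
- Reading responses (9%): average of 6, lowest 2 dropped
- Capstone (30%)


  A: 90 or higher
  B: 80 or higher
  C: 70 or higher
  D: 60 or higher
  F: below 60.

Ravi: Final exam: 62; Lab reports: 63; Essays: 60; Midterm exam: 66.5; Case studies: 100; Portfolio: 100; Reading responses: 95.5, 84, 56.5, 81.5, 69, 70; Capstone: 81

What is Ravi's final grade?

B

Reading responses: drop 56.5, 69 → average of remaining 4 = 331/4 = 82.75
Weighted total:
  Final exam 62 × 0.18 = 11.16
  Lab reports 63 × 0.05 = 3.15
  Essays 60 × 0.05 = 3
  Midterm exam 66.5 × 0.06 = 3.99
  Case studies 100 × 0.2 = 20
  Portfolio 100 × 0.07 = 7
  Reading responses 82.75 × 0.09 = 7.4475
  Capstone 81 × 0.3 = 24.3
Sum = 80.0475
80.0475 is ≥ 80 and < 90 → B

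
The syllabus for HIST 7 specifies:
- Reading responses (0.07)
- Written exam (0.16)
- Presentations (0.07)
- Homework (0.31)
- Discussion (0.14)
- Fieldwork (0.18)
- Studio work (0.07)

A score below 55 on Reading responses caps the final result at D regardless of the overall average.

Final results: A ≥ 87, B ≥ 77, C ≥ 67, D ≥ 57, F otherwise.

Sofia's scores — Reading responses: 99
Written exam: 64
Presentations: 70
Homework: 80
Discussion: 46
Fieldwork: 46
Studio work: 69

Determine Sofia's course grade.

Reading responses score 99 ≥ 55: minimum met.
Weighted total:
  Reading responses 99 × 0.07 = 6.93
  Written exam 64 × 0.16 = 10.24
  Presentations 70 × 0.07 = 4.9
  Homework 80 × 0.31 = 24.8
  Discussion 46 × 0.14 = 6.44
  Fieldwork 46 × 0.18 = 8.28
  Studio work 69 × 0.07 = 4.83
Sum = 66.42
66.42 is ≥ 57 and < 67 → D

D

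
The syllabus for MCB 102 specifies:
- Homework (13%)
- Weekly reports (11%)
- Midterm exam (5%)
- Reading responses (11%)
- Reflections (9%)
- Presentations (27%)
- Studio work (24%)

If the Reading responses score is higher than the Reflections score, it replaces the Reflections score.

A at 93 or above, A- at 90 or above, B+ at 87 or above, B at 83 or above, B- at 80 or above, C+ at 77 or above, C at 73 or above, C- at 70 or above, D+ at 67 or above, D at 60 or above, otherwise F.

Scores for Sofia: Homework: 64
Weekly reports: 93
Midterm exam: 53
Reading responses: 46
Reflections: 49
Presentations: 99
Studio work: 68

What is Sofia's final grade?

C

Reading responses (46) ≤ Reflections (49), so Reflections stays at 49.
Weighted total:
  Homework 64 × 0.13 = 8.32
  Weekly reports 93 × 0.11 = 10.23
  Midterm exam 53 × 0.05 = 2.65
  Reading responses 46 × 0.11 = 5.06
  Reflections 49 × 0.09 = 4.41
  Presentations 99 × 0.27 = 26.73
  Studio work 68 × 0.24 = 16.32
Sum = 73.72
73.72 is ≥ 73 and < 77 → C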